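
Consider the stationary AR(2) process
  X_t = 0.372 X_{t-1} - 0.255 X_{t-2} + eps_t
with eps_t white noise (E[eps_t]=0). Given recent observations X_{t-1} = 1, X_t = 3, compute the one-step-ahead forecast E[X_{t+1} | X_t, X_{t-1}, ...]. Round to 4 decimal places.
E[X_{t+1} \mid \mathcal F_t] = 0.8610

For an AR(p) model X_t = c + sum_i phi_i X_{t-i} + eps_t, the
one-step-ahead conditional mean is
  E[X_{t+1} | X_t, ...] = c + sum_i phi_i X_{t+1-i}.
Substitute known values:
  E[X_{t+1} | ...] = (0.372) * (3) + (-0.255) * (1)
                   = 0.8610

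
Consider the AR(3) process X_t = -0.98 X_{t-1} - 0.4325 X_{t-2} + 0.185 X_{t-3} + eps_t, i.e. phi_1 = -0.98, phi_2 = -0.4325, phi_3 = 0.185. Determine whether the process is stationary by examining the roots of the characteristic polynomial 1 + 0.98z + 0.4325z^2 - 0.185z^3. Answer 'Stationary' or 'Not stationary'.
\text{Stationary}

The AR(p) characteristic polynomial is P(z) = 1 + 0.98z + 0.4325z^2 - 0.185z^3.
Stationarity requires all roots to lie outside the unit circle, i.e. |z| > 1 for every root.
Degree 3: look for a simple real root z0 first, then factor out (1 - z/z0) and solve the remaining quadratic.
Testing z0 = 4: P(4) = 1 + (0.98)(4) + (0.4325)(4)^2 + (-0.185)(4)^3
  = 1 + (3.92) + (6.92) + (-11.84) = 0.  So z_0 = 4 is a root, |z_0| = 4.
Divide out the factor (1 - 0.25 z) = (1 - z/z0) (since 1/z0 = 0.25):
  P(z) = (1 - 0.25 z)(1 + (1.23) z + (0.74) z^2)
  [check: z-coef 1.23 - (0.25) = 0.98; z^2-coef 0.74 - (0.25)(1.23) = 0.4325; z^3-coef -(0.25)(0.74) = -0.185.]
Remaining roots from the quadratic factor 1 + (1.23) z + (0.74) z^2:
  Set 1 + (1.23) z + (0.74) z^2 = 0, i.e. a z^2 + b z + c = 0 with a = 0.74, b = 1.23, c = 1.
  Discriminant D = b^2 - 4ac = (1.23)^2 - 4*(0.74)*1 = 1.5129 - (2.96) = -1.4471.
  D < 0, so the roots are the complex-conjugate pair z = (-b +/- i sqrt(-D)) / (2a) = -0.8311 +/- 0.8128i.
  For a conjugate pair |z|^2 = z * conj(z) = (product of roots) = c/a = 1/(0.74) = 1.351351, so |z| = sqrt(1.351351) = 1.1625 for both roots.
Moduli of all roots: 4.0000, 1.1625, 1.1625.
All moduli strictly greater than 1? Yes.
Verdict: Stationary.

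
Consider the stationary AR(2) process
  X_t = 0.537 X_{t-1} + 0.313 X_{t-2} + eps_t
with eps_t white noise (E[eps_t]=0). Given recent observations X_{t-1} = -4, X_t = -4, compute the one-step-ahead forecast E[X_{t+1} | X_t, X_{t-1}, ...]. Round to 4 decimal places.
E[X_{t+1} \mid \mathcal F_t] = -3.4000

For an AR(p) model X_t = c + sum_i phi_i X_{t-i} + eps_t, the
one-step-ahead conditional mean is
  E[X_{t+1} | X_t, ...] = c + sum_i phi_i X_{t+1-i}.
Substitute known values:
  E[X_{t+1} | ...] = (0.537) * (-4) + (0.313) * (-4)
                   = -3.4000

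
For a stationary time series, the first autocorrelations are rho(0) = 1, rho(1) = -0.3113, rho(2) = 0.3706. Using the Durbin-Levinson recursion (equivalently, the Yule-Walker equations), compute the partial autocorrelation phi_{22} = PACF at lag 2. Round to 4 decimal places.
\phi_{22} = 0.3031

The PACF at lag k is phi_{kk}, the last component of the solution
to the Yule-Walker system G_k phi = r_k where
  (G_k)_{ij} = rho(|i - j|), (r_k)_i = rho(i), i,j = 1..k.
Equivalently, Durbin-Levinson gives phi_{kk} iteratively:
  phi_{11} = rho(1)
  phi_{kk} = [rho(k) - sum_{j=1..k-1} phi_{k-1,j} rho(k-j)]
            / [1 - sum_{j=1..k-1} phi_{k-1,j} rho(j)],
  phi_{k,j} = phi_{k-1,j} - phi_{kk} phi_{k-1,k-j},  j = 1..k-1.
Step k = 1:
  phi_11 = rho(1) = -0.3113.
Step k = 2:
  phi_22 = [rho(2) - phi_11 rho(1)] / [1 - phi_11 rho(1)] = [0.3706 - (-0.3113)(-0.3113)] / [1 - (-0.3113)(-0.3113)]
         = 0.27369231 / 0.90309231 = 0.3031.
Therefore phi_{22} = 0.3031.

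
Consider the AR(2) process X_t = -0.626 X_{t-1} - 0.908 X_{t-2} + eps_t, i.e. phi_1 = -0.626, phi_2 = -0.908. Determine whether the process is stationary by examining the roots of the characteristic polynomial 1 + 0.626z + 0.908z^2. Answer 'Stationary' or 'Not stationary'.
\text{Stationary}

The AR(p) characteristic polynomial is P(z) = 1 + 0.626z + 0.908z^2.
Stationarity requires all roots to lie outside the unit circle, i.e. |z| > 1 for every root.
Set 1 + (0.626) z + (0.908) z^2 = 0, i.e. a z^2 + b z + c = 0 with a = 0.908, b = 0.626, c = 1.
Discriminant D = b^2 - 4ac = (0.626)^2 - 4*(0.908)*1 = 0.391876 - (3.632) = -3.240124.
D < 0, so the roots are the complex-conjugate pair z = (-b +/- i sqrt(-D)) / (2a) = -0.3447 +/- 0.9912i.
For a conjugate pair |z|^2 = z * conj(z) = (product of roots) = c/a = 1/(0.908) = 1.101322, so |z| = sqrt(1.101322) = 1.0494 for both roots.
Moduli of all roots: 1.0494, 1.0494.
All moduli strictly greater than 1? Yes.
Verdict: Stationary.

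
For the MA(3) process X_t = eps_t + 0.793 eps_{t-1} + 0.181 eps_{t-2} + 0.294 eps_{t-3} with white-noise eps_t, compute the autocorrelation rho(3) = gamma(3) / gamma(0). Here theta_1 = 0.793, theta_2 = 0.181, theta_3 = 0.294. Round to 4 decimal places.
\rho(3) = 0.1682

For an MA(q) process with theta_0 = 1, the autocovariance is
  gamma(k) = sigma^2 * sum_{i=0..q-k} theta_i * theta_{i+k},
and rho(k) = gamma(k) / gamma(0). Sigma^2 cancels.
  numerator   = (1)*(0.294) = 0.294.
  denominator = (1)^2 + (0.793)^2 + (0.181)^2 + (0.294)^2 = 1.748046.
  rho(3) = 0.294 / 1.748046 = 0.1682.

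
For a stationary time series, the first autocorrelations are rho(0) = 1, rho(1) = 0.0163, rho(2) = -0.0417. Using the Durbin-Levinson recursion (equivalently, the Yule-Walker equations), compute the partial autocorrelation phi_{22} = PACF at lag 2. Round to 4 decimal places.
\phi_{22} = -0.0420

The PACF at lag k is phi_{kk}, the last component of the solution
to the Yule-Walker system G_k phi = r_k where
  (G_k)_{ij} = rho(|i - j|), (r_k)_i = rho(i), i,j = 1..k.
Equivalently, Durbin-Levinson gives phi_{kk} iteratively:
  phi_{11} = rho(1)
  phi_{kk} = [rho(k) - sum_{j=1..k-1} phi_{k-1,j} rho(k-j)]
            / [1 - sum_{j=1..k-1} phi_{k-1,j} rho(j)],
  phi_{k,j} = phi_{k-1,j} - phi_{kk} phi_{k-1,k-j},  j = 1..k-1.
Step k = 1:
  phi_11 = rho(1) = 0.0163.
Step k = 2:
  phi_22 = [rho(2) - phi_11 rho(1)] / [1 - phi_11 rho(1)] = [-0.0417 - (0.0163)(0.0163)] / [1 - (0.0163)(0.0163)]
         = -0.04196569 / 0.99973431 = -0.042.
Therefore phi_{22} = -0.0420.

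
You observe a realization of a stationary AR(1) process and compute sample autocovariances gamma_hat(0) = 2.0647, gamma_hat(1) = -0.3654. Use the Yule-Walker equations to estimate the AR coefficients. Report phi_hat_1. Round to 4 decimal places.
\hat\phi_{1} = -0.1770

The Yule-Walker equations for an AR(p) process read, in matrix form,
  Gamma_p phi = r_p,   with   (Gamma_p)_{ij} = gamma(|i - j|),
                       (r_p)_i = gamma(i),   i,j = 1..p.
Substitute the sample gammas (Toeplitz matrix and right-hand side of size 1):
  Gamma_p = [[2.0647]]
  r_p     = [-0.3654]
With p = 1 this is the single equation gamma(0) phi_1 = gamma(1):
  phi_hat_1 = gamma(1) / gamma(0) = -0.3654 / 2.0647 = -0.1770.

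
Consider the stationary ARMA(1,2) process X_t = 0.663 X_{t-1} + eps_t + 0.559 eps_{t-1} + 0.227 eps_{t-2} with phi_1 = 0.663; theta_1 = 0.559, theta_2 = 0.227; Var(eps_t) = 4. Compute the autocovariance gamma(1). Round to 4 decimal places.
\gamma(1) = 15.0483

Multiply the model equation by X_{t-k} and take expectations. With theta_0 = psi_0 = 1 and psi_j the MA(infinity) weights, this gives
  gamma(k) - sum_i phi_i gamma(k-i) = c_k,
  c_k = sigma^2 * sum_{j=k..q} theta_j psi_{j-k}   (c_k = 0 for k > q),
using gamma(-m) = gamma(m).
psi-weights needed (psi_j = theta_j + sum_i phi_i psi_{j-i}):
  psi_1 = theta_1 + phi_1 = 0.559 + (0.663) = 1.222
  psi_2 = theta_2 + phi_1 psi_1 = 0.227 + (0.663)(1.222) = 1.037186
Right-hand sides:
  c_0 = sigma^2 (1 + theta_1 psi_1 + theta_2 psi_2) = 4 * (1 + (0.559)(1.222) + (0.227)(1.037186)) = 4 * 1.918539 = 7.674157
  c_1 = sigma^2 (theta_1 + theta_2 psi_1) = 4 * (0.559 + (0.227)(1.222)) = 3.345576
  c_2 = sigma^2 theta_2 = 4 * (0.227) = 0.908
Equations for k = 0 and k = 1 (AR order 1):
  gamma(0) = phi_1 gamma(1) + c_0
  gamma(1) = phi_1 gamma(0) + c_1
Substituting the second into the first: gamma(0) (1 - phi_1^2) = c_0 + phi_1 c_1, so
  gamma(0) = (c_0 + phi_1 c_1) / (1 - phi_1^2) = (7.674157 + (0.663)(3.345576)) / (1 - (0.663)^2) = 9.892274 / 0.560431 = 17.651189.
  gamma(1) = phi_1 gamma(0) + c_1 = (0.663)(17.651189) + (3.345576) = 15.048315.
Therefore gamma(1) = 15.0483 (to 4 decimal places).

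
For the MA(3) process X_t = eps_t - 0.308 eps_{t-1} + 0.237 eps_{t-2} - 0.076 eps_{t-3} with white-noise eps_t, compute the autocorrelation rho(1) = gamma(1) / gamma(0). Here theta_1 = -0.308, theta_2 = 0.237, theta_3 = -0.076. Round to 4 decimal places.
\rho(1) = -0.3449

For an MA(q) process with theta_0 = 1, the autocovariance is
  gamma(k) = sigma^2 * sum_{i=0..q-k} theta_i * theta_{i+k},
and rho(k) = gamma(k) / gamma(0). Sigma^2 cancels.
  numerator   = (1)*(-0.308) + (-0.308)*(0.237) + (0.237)*(-0.076) = -0.399008.
  denominator = (1)^2 + (-0.308)^2 + (0.237)^2 + (-0.076)^2 = 1.156809.
  rho(1) = -0.399008 / 1.156809 = -0.3449.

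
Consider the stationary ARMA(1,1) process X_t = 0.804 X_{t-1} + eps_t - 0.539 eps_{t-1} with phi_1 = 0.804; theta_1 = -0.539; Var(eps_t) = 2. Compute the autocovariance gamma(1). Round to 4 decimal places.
\gamma(1) = 0.8494

Multiply the model equation by X_{t-k} and take expectations. With theta_0 = psi_0 = 1 and psi_j the MA(infinity) weights, this gives
  gamma(k) - sum_i phi_i gamma(k-i) = c_k,
  c_k = sigma^2 * sum_{j=k..q} theta_j psi_{j-k}   (c_k = 0 for k > q),
using gamma(-m) = gamma(m).
psi-weights needed (psi_j = theta_j + sum_i phi_i psi_{j-i}):
  psi_1 = theta_1 + phi_1 = -0.539 + (0.804) = 0.265
Right-hand sides:
  c_0 = sigma^2 (1 + theta_1 psi_1) = 2 * (1 + (-0.539)(0.265)) = 2 * 0.857165 = 1.71433
  c_1 = sigma^2 theta_1 = 2 * (-0.539) = -1.078
  c_2 = 0
Equations for k = 0 and k = 1 (AR order 1):
  gamma(0) = phi_1 gamma(1) + c_0
  gamma(1) = phi_1 gamma(0) + c_1
Substituting the second into the first: gamma(0) (1 - phi_1^2) = c_0 + phi_1 c_1, so
  gamma(0) = (c_0 + phi_1 c_1) / (1 - phi_1^2) = (1.71433 + (0.804)(-1.078)) / (1 - (0.804)^2) = 0.847618 / 0.353584 = 2.397218.
  gamma(1) = phi_1 gamma(0) + c_1 = (0.804)(2.397218) + (-1.078) = 0.849363.
Therefore gamma(1) = 0.8494 (to 4 decimal places).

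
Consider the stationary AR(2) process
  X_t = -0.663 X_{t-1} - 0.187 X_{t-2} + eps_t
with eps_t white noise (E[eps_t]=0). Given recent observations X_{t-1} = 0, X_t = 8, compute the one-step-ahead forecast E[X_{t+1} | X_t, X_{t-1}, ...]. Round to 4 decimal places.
E[X_{t+1} \mid \mathcal F_t] = -5.3040

For an AR(p) model X_t = c + sum_i phi_i X_{t-i} + eps_t, the
one-step-ahead conditional mean is
  E[X_{t+1} | X_t, ...] = c + sum_i phi_i X_{t+1-i}.
Substitute known values:
  E[X_{t+1} | ...] = (-0.663) * (8) + (-0.187) * (0)
                   = -5.3040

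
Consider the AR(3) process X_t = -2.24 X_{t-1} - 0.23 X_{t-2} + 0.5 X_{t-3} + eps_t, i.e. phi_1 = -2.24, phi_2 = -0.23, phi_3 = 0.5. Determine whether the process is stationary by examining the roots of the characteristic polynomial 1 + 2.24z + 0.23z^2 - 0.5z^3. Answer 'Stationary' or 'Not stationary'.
\text{Not stationary}

The AR(p) characteristic polynomial is P(z) = 1 + 2.24z + 0.23z^2 - 0.5z^3.
Stationarity requires all roots to lie outside the unit circle, i.e. |z| > 1 for every root.
Degree 3: look for a simple real root z0 first, then factor out (1 - z/z0) and solve the remaining quadratic.
Testing z0 = -0.5: P(-0.5) = 1 + (2.24)(-0.5) + (0.23)(-0.5)^2 + (-0.5)(-0.5)^3
  = 1 + (-1.12) + (0.0575) + (0.0625) = 0.  So z_0 = -0.5 is a root, |z_0| = 0.5.
Divide out the factor (1 + 2 z) = (1 - z/z0) (since 1/z0 = -2):
  P(z) = (1 + 2 z)(1 + (0.24) z + (-0.25) z^2)
  [check: z-coef 0.24 - (-2) = 2.24; z^2-coef -0.25 - (-2)(0.24) = 0.23; z^3-coef -(-2)(-0.25) = -0.5.]
Remaining roots from the quadratic factor 1 + (0.24) z + (-0.25) z^2:
  Set 1 + (0.24) z + (-0.25) z^2 = 0, i.e. a z^2 + b z + c = 0 with a = -0.25, b = 0.24, c = 1.
  Discriminant D = b^2 - 4ac = (0.24)^2 - 4*(-0.25)*1 = 0.0576 - (-1) = 1.0576.
  D >= 0, so the roots are real: z = (-b +/- sqrt(D)) / (2a) = (-0.24 +/- 1.028397) / (-0.5).
    z_1 = (-0.24 + 1.028397) / (-0.5) = -1.5768,   |z_1| = 1.5768.
    z_2 = (-0.24 - 1.028397) / (-0.5) = 2.5368,   |z_2| = 2.5368.
Moduli of all roots: 0.5000, 1.5768, 2.5368.
All moduli strictly greater than 1? No.
Verdict: Not stationary.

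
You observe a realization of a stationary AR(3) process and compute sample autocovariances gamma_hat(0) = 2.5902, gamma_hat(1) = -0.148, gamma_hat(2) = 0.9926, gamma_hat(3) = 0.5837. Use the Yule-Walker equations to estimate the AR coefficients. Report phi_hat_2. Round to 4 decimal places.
\hat\phi_{2} = 0.3920

The Yule-Walker equations for an AR(p) process read, in matrix form,
  Gamma_p phi = r_p,   with   (Gamma_p)_{ij} = gamma(|i - j|),
                       (r_p)_i = gamma(i),   i,j = 1..p.
Substitute the sample gammas (Toeplitz matrix and right-hand side of size 3):
  Gamma_p = [[2.5902, -0.148, 0.9926], [-0.148, 2.5902, -0.148], [0.9926, -0.148, 2.5902]]
  r_p     = [-0.148, 0.9926, 0.5837]
Written out (R1..R3):
  (R1) 2.5902 phi_1 - 0.148 phi_2 + 0.9926 phi_3 = -0.148
  (R2) -0.148 phi_1 + 2.5902 phi_2 - 0.148 phi_3 = 0.9926
  (R3) 0.9926 phi_1 - 0.148 phi_2 + 2.5902 phi_3 = 0.5837
Gaussian elimination:
  R2 <- R2 - (-0.148/2.5902) R1 = R2 - (-0.057138) R1:  2.581744 phi_2 - 0.091284 phi_3 = 0.984144
  R3 <- R3 - (0.9926/2.5902) R1 = R3 - (0.383214) R1:  -0.091284 phi_2 + 2.209822 phi_3 = 0.640416
  R3 <- R3 - (-0.091284/2.581744) R2 = R3 - (-0.035358) R2:  2.206595 phi_3 = 0.675213
Back-substitution:
  phi_hat_3 = 0.675213 / 2.206595 = 0.305998
  phi_hat_2 = (0.984144 - (-0.091284)(0.305998)) / 2.581744 = 0.392013
  phi_hat_1 = (-0.148 - (-0.148)(0.392013) - (0.9926)(0.305998)) / 2.5902 = -0.152002
So phi_hat = [-0.1520, 0.3920, 0.3060].
Therefore phi_hat_2 = 0.3920.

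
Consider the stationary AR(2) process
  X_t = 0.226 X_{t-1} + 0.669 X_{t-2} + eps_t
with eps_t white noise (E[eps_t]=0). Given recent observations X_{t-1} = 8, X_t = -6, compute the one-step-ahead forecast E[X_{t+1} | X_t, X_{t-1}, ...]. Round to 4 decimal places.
E[X_{t+1} \mid \mathcal F_t] = 3.9960

For an AR(p) model X_t = c + sum_i phi_i X_{t-i} + eps_t, the
one-step-ahead conditional mean is
  E[X_{t+1} | X_t, ...] = c + sum_i phi_i X_{t+1-i}.
Substitute known values:
  E[X_{t+1} | ...] = (0.226) * (-6) + (0.669) * (8)
                   = 3.9960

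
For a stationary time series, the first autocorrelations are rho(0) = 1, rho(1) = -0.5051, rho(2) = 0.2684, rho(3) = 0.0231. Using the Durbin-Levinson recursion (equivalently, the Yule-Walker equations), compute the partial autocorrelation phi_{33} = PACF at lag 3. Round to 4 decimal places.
\phi_{33} = 0.2219

The PACF at lag k is phi_{kk}, the last component of the solution
to the Yule-Walker system G_k phi = r_k where
  (G_k)_{ij} = rho(|i - j|), (r_k)_i = rho(i), i,j = 1..k.
Equivalently, Durbin-Levinson gives phi_{kk} iteratively:
  phi_{11} = rho(1)
  phi_{kk} = [rho(k) - sum_{j=1..k-1} phi_{k-1,j} rho(k-j)]
            / [1 - sum_{j=1..k-1} phi_{k-1,j} rho(j)],
  phi_{k,j} = phi_{k-1,j} - phi_{kk} phi_{k-1,k-j},  j = 1..k-1.
Step k = 1:
  phi_11 = rho(1) = -0.5051.
Step k = 2:
  phi_22 = [rho(2) - phi_11 rho(1)] / [1 - phi_11 rho(1)] = [0.2684 - (-0.5051)(-0.5051)] / [1 - (-0.5051)(-0.5051)]
         = 0.01327399 / 0.74487399 = 0.01782.
  Update: phi_21 = phi_11 - phi_22 phi_11 = -0.5051 - (0.01782)(-0.5051) = -0.496099.
Step k = 3:
  phi_33 = [rho(3) - phi_21 rho(2) - phi_22 rho(1)] / [1 - phi_21 rho(1) - phi_22 rho(2)]
    numerator   = 0.0231 - (-0.496099)(0.2684) - (0.01782)(-0.5051) = 0.16525405
    denominator = 1 - (-0.496099)(-0.5051) - (0.01782)(0.2684) = 0.74463744
  phi_33 = 0.16525405 / 0.74463744 = 0.2219.
Therefore phi_{33} = 0.2219.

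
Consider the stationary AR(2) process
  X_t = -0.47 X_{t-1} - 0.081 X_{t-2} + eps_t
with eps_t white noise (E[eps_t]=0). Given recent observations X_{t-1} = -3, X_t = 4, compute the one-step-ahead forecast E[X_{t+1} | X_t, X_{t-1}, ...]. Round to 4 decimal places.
E[X_{t+1} \mid \mathcal F_t] = -1.6370

For an AR(p) model X_t = c + sum_i phi_i X_{t-i} + eps_t, the
one-step-ahead conditional mean is
  E[X_{t+1} | X_t, ...] = c + sum_i phi_i X_{t+1-i}.
Substitute known values:
  E[X_{t+1} | ...] = (-0.47) * (4) + (-0.081) * (-3)
                   = -1.6370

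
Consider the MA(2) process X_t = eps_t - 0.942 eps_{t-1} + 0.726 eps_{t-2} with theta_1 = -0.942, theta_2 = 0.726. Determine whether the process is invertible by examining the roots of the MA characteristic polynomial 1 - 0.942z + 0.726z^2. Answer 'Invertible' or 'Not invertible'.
\text{Invertible}

The MA(q) characteristic polynomial is P(z) = 1 - 0.942z + 0.726z^2.
Invertibility requires all roots to lie outside the unit circle, i.e. |z| > 1 for every root.
Set 1 + (-0.942) z + (0.726) z^2 = 0, i.e. a z^2 + b z + c = 0 with a = 0.726, b = -0.942, c = 1.
Discriminant D = b^2 - 4ac = (-0.942)^2 - 4*(0.726)*1 = 0.887364 - (2.904) = -2.016636.
D < 0, so the roots are the complex-conjugate pair z = (-b +/- i sqrt(-D)) / (2a) = 0.6488 +/- 0.978i.
For a conjugate pair |z|^2 = z * conj(z) = (product of roots) = c/a = 1/(0.726) = 1.37741, so |z| = sqrt(1.37741) = 1.1736 for both roots.
Moduli of all roots: 1.1736, 1.1736.
All moduli strictly greater than 1? Yes.
Verdict: Invertible.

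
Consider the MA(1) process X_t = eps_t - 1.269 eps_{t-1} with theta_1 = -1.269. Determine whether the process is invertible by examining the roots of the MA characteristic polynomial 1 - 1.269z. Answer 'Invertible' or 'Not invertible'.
\text{Not invertible}

The MA(q) characteristic polynomial is P(z) = 1 - 1.269z.
Invertibility requires all roots to lie outside the unit circle, i.e. |z| > 1 for every root.
This is linear in z: 1 + (-1.269) z = 0  =>  z = -1/(-1.269) = 0.788022,  |z| = 0.788022.
Moduli of all roots: 0.7880.
All moduli strictly greater than 1? No.
Verdict: Not invertible.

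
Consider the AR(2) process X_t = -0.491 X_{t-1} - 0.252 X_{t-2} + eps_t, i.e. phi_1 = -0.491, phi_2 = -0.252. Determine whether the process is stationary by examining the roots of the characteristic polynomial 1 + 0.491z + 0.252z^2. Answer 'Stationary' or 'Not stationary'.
\text{Stationary}

The AR(p) characteristic polynomial is P(z) = 1 + 0.491z + 0.252z^2.
Stationarity requires all roots to lie outside the unit circle, i.e. |z| > 1 for every root.
Set 1 + (0.491) z + (0.252) z^2 = 0, i.e. a z^2 + b z + c = 0 with a = 0.252, b = 0.491, c = 1.
Discriminant D = b^2 - 4ac = (0.491)^2 - 4*(0.252)*1 = 0.241081 - (1.008) = -0.766919.
D < 0, so the roots are the complex-conjugate pair z = (-b +/- i sqrt(-D)) / (2a) = -0.9742 +/- 1.7376i.
For a conjugate pair |z|^2 = z * conj(z) = (product of roots) = c/a = 1/(0.252) = 3.968254, so |z| = sqrt(3.968254) = 1.992 for both roots.
Moduli of all roots: 1.9920, 1.9920.
All moduli strictly greater than 1? Yes.
Verdict: Stationary.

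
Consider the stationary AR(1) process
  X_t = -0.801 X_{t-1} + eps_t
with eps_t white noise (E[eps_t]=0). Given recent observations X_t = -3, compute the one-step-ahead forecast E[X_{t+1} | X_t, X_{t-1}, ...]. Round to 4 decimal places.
E[X_{t+1} \mid \mathcal F_t] = 2.4030

For an AR(p) model X_t = c + sum_i phi_i X_{t-i} + eps_t, the
one-step-ahead conditional mean is
  E[X_{t+1} | X_t, ...] = c + sum_i phi_i X_{t+1-i}.
Substitute known values:
  E[X_{t+1} | ...] = (-0.801) * (-3)
                   = 2.4030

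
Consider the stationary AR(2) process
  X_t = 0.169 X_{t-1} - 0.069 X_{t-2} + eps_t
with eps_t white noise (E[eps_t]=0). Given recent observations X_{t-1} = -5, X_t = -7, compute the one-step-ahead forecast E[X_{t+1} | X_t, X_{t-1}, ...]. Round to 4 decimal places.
E[X_{t+1} \mid \mathcal F_t] = -0.8380

For an AR(p) model X_t = c + sum_i phi_i X_{t-i} + eps_t, the
one-step-ahead conditional mean is
  E[X_{t+1} | X_t, ...] = c + sum_i phi_i X_{t+1-i}.
Substitute known values:
  E[X_{t+1} | ...] = (0.169) * (-7) + (-0.069) * (-5)
                   = -0.8380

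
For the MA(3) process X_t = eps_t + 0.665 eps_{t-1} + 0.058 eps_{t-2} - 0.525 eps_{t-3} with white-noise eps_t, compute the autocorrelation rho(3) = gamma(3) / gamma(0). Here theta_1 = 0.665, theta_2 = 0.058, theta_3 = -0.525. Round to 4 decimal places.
\rho(3) = -0.3050

For an MA(q) process with theta_0 = 1, the autocovariance is
  gamma(k) = sigma^2 * sum_{i=0..q-k} theta_i * theta_{i+k},
and rho(k) = gamma(k) / gamma(0). Sigma^2 cancels.
  numerator   = (1)*(-0.525) = -0.525.
  denominator = (1)^2 + (0.665)^2 + (0.058)^2 + (-0.525)^2 = 1.721214.
  rho(3) = -0.525 / 1.721214 = -0.3050.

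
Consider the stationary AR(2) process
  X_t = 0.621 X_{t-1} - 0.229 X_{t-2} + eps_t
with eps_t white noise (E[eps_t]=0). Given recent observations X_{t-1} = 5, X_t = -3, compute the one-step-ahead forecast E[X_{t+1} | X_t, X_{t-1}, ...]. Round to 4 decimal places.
E[X_{t+1} \mid \mathcal F_t] = -3.0080

For an AR(p) model X_t = c + sum_i phi_i X_{t-i} + eps_t, the
one-step-ahead conditional mean is
  E[X_{t+1} | X_t, ...] = c + sum_i phi_i X_{t+1-i}.
Substitute known values:
  E[X_{t+1} | ...] = (0.621) * (-3) + (-0.229) * (5)
                   = -3.0080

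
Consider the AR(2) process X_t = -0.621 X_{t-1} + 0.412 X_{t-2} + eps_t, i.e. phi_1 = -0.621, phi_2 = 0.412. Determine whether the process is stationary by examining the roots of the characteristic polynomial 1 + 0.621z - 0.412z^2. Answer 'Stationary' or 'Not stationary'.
\text{Not stationary}

The AR(p) characteristic polynomial is P(z) = 1 + 0.621z - 0.412z^2.
Stationarity requires all roots to lie outside the unit circle, i.e. |z| > 1 for every root.
Set 1 + (0.621) z + (-0.412) z^2 = 0, i.e. a z^2 + b z + c = 0 with a = -0.412, b = 0.621, c = 1.
Discriminant D = b^2 - 4ac = (0.621)^2 - 4*(-0.412)*1 = 0.385641 - (-1.648) = 2.033641.
D >= 0, so the roots are real: z = (-b +/- sqrt(D)) / (2a) = (-0.621 +/- 1.426058) / (-0.824).
  z_1 = (-0.621 + 1.426058) / (-0.824) = -0.977,   |z_1| = 0.977.
  z_2 = (-0.621 - 1.426058) / (-0.824) = 2.4843,   |z_2| = 2.4843.
Moduli of all roots: 0.9770, 2.4843.
All moduli strictly greater than 1? No.
Verdict: Not stationary.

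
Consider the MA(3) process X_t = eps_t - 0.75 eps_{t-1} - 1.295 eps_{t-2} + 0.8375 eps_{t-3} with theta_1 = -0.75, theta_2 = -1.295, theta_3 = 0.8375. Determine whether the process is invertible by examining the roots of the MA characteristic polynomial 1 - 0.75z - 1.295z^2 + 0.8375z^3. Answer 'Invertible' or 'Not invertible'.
\text{Not invertible}

The MA(q) characteristic polynomial is P(z) = 1 - 0.75z - 1.295z^2 + 0.8375z^3.
Invertibility requires all roots to lie outside the unit circle, i.e. |z| > 1 for every root.
Degree 3: look for a simple real root z0 first, then factor out (1 - z/z0) and solve the remaining quadratic.
Testing z0 = 0.8: P(0.8) = 1 + (-0.75)(0.8) + (-1.295)(0.8)^2 + (0.8375)(0.8)^3
  = 1 + (-0.6) + (-0.8288) + (0.4288) = 0.  So z_0 = 0.8 is a root, |z_0| = 0.8.
Divide out the factor (1 - 1.25 z) = (1 - z/z0) (since 1/z0 = 1.25):
  P(z) = (1 - 1.25 z)(1 + (0.5) z + (-0.67) z^2)
  [check: z-coef 0.5 - (1.25) = -0.75; z^2-coef -0.67 - (1.25)(0.5) = -1.295; z^3-coef -(1.25)(-0.67) = 0.8375.]
Remaining roots from the quadratic factor 1 + (0.5) z + (-0.67) z^2:
  Set 1 + (0.5) z + (-0.67) z^2 = 0, i.e. a z^2 + b z + c = 0 with a = -0.67, b = 0.5, c = 1.
  Discriminant D = b^2 - 4ac = (0.5)^2 - 4*(-0.67)*1 = 0.25 - (-2.68) = 2.93.
  D >= 0, so the roots are real: z = (-b +/- sqrt(D)) / (2a) = (-0.5 +/- 1.711724) / (-1.34).
    z_1 = (-0.5 + 1.711724) / (-1.34) = -0.9043,   |z_1| = 0.9043.
    z_2 = (-0.5 - 1.711724) / (-1.34) = 1.6505,   |z_2| = 1.6505.
Moduli of all roots: 0.8000, 0.9043, 1.6505.
All moduli strictly greater than 1? No.
Verdict: Not invertible.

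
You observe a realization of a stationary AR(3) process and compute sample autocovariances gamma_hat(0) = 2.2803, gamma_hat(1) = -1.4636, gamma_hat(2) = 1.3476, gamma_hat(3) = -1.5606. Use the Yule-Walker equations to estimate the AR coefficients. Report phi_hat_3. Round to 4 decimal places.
\hat\phi_{3} = -0.4220

The Yule-Walker equations for an AR(p) process read, in matrix form,
  Gamma_p phi = r_p,   with   (Gamma_p)_{ij} = gamma(|i - j|),
                       (r_p)_i = gamma(i),   i,j = 1..p.
Substitute the sample gammas (Toeplitz matrix and right-hand side of size 3):
  Gamma_p = [[2.2803, -1.4636, 1.3476], [-1.4636, 2.2803, -1.4636], [1.3476, -1.4636, 2.2803]]
  r_p     = [-1.4636, 1.3476, -1.5606]
Written out (R1..R3):
  (R1) 2.2803 phi_1 - 1.4636 phi_2 + 1.3476 phi_3 = -1.4636
  (R2) -1.4636 phi_1 + 2.2803 phi_2 - 1.4636 phi_3 = 1.3476
  (R3) 1.3476 phi_1 - 1.4636 phi_2 + 2.2803 phi_3 = -1.5606
Gaussian elimination:
  R2 <- R2 - (-1.4636/2.2803) R1 = R2 - (-0.641845) R1:  1.340895 phi_2 - 0.598649 phi_3 = 0.408195
  R3 <- R3 - (1.3476/2.2803) R1 = R3 - (0.590975) R1:  -0.598649 phi_2 + 1.483902 phi_3 = -0.695649
  R3 <- R3 - (-0.598649/1.340895) R2 = R3 - (-0.446455) R2:  1.216632 phi_3 = -0.513408
Back-substitution:
  phi_hat_3 = -0.513408 / 1.216632 = -0.421991
  phi_hat_2 = (0.408195 - (-0.598649)(-0.421991)) / 1.340895 = 0.11602
  phi_hat_1 = (-1.4636 - (-1.4636)(0.11602) - (1.3476)(-0.421991)) / 2.2803 = -0.317992
So phi_hat = [-0.3180, 0.1160, -0.4220].
Therefore phi_hat_3 = -0.4220.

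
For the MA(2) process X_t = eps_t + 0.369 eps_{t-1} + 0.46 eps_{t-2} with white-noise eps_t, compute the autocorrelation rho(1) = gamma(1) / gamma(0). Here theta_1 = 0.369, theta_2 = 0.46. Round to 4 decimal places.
\rho(1) = 0.3997

For an MA(q) process with theta_0 = 1, the autocovariance is
  gamma(k) = sigma^2 * sum_{i=0..q-k} theta_i * theta_{i+k},
and rho(k) = gamma(k) / gamma(0). Sigma^2 cancels.
  numerator   = (1)*(0.369) + (0.369)*(0.46) = 0.53874.
  denominator = (1)^2 + (0.369)^2 + (0.46)^2 = 1.347761.
  rho(1) = 0.53874 / 1.347761 = 0.3997.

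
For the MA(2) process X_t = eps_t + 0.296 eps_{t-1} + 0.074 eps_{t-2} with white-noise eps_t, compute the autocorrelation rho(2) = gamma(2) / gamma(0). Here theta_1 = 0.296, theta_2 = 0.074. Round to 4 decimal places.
\rho(2) = 0.0677

For an MA(q) process with theta_0 = 1, the autocovariance is
  gamma(k) = sigma^2 * sum_{i=0..q-k} theta_i * theta_{i+k},
and rho(k) = gamma(k) / gamma(0). Sigma^2 cancels.
  numerator   = (1)*(0.074) = 0.074.
  denominator = (1)^2 + (0.296)^2 + (0.074)^2 = 1.093092.
  rho(2) = 0.074 / 1.093092 = 0.0677.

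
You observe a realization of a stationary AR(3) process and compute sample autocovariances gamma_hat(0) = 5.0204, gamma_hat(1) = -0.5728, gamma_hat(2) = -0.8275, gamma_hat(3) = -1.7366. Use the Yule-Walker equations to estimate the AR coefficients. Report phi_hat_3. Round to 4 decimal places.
\hat\phi_{3} = -0.4070

The Yule-Walker equations for an AR(p) process read, in matrix form,
  Gamma_p phi = r_p,   with   (Gamma_p)_{ij} = gamma(|i - j|),
                       (r_p)_i = gamma(i),   i,j = 1..p.
Substitute the sample gammas (Toeplitz matrix and right-hand side of size 3):
  Gamma_p = [[5.0204, -0.5728, -0.8275], [-0.5728, 5.0204, -0.5728], [-0.8275, -0.5728, 5.0204]]
  r_p     = [-0.5728, -0.8275, -1.7366]
Written out (R1..R3):
  (R1) 5.0204 phi_1 - 0.5728 phi_2 - 0.8275 phi_3 = -0.5728
  (R2) -0.5728 phi_1 + 5.0204 phi_2 - 0.5728 phi_3 = -0.8275
  (R3) -0.8275 phi_1 - 0.5728 phi_2 + 5.0204 phi_3 = -1.7366
Gaussian elimination:
  R2 <- R2 - (-0.5728/5.0204) R1 = R2 - (-0.114094) R1:  4.955047 phi_2 - 0.667213 phi_3 = -0.892853
  R3 <- R3 - (-0.8275/5.0204) R1 = R3 - (-0.164828) R1:  -0.667213 phi_2 + 4.884005 phi_3 = -1.831013
  R3 <- R3 - (-0.667213/4.955047) R2 = R3 - (-0.134653) R2:  4.794163 phi_3 = -1.951239
Back-substitution:
  phi_hat_3 = -1.951239 / 4.794163 = -0.407003
  phi_hat_2 = (-0.892853 - (-0.667213)(-0.407003)) / 4.955047 = -0.234995
  phi_hat_1 = (-0.5728 - (-0.5728)(-0.234995) - (-0.8275)(-0.407003)) / 5.0204 = -0.207991
So phi_hat = [-0.2080, -0.2350, -0.4070].
Therefore phi_hat_3 = -0.4070.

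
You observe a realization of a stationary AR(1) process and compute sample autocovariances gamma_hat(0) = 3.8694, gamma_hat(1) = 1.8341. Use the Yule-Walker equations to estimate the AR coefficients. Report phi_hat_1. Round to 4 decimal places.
\hat\phi_{1} = 0.4740

The Yule-Walker equations for an AR(p) process read, in matrix form,
  Gamma_p phi = r_p,   with   (Gamma_p)_{ij} = gamma(|i - j|),
                       (r_p)_i = gamma(i),   i,j = 1..p.
Substitute the sample gammas (Toeplitz matrix and right-hand side of size 1):
  Gamma_p = [[3.8694]]
  r_p     = [1.8341]
With p = 1 this is the single equation gamma(0) phi_1 = gamma(1):
  phi_hat_1 = gamma(1) / gamma(0) = 1.8341 / 3.8694 = 0.4740.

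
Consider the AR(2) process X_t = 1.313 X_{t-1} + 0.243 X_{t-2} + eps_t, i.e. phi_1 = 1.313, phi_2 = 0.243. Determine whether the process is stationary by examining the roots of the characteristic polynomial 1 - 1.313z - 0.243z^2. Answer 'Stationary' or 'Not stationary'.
\text{Not stationary}

The AR(p) characteristic polynomial is P(z) = 1 - 1.313z - 0.243z^2.
Stationarity requires all roots to lie outside the unit circle, i.e. |z| > 1 for every root.
Set 1 + (-1.313) z + (-0.243) z^2 = 0, i.e. a z^2 + b z + c = 0 with a = -0.243, b = -1.313, c = 1.
Discriminant D = b^2 - 4ac = (-1.313)^2 - 4*(-0.243)*1 = 1.723969 - (-0.972) = 2.695969.
D >= 0, so the roots are real: z = (-b +/- sqrt(D)) / (2a) = (1.313 +/- 1.641941) / (-0.486).
  z_1 = (1.313 + 1.641941) / (-0.486) = -6.0801,   |z_1| = 6.0801.
  z_2 = (1.313 - 1.641941) / (-0.486) = 0.6768,   |z_2| = 0.6768.
Moduli of all roots: 6.0801, 0.6768.
All moduli strictly greater than 1? No.
Verdict: Not stationary.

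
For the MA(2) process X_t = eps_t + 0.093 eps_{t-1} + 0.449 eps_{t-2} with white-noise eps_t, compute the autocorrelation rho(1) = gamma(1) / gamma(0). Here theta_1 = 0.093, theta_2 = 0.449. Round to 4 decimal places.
\rho(1) = 0.1113

For an MA(q) process with theta_0 = 1, the autocovariance is
  gamma(k) = sigma^2 * sum_{i=0..q-k} theta_i * theta_{i+k},
and rho(k) = gamma(k) / gamma(0). Sigma^2 cancels.
  numerator   = (1)*(0.093) + (0.093)*(0.449) = 0.134757.
  denominator = (1)^2 + (0.093)^2 + (0.449)^2 = 1.21025.
  rho(1) = 0.134757 / 1.21025 = 0.1113.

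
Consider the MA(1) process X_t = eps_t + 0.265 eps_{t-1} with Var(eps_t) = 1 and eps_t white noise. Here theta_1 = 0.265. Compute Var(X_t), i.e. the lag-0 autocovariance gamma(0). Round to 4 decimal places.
\gamma(0) = 1.0702

For an MA(q) process X_t = eps_t + sum_i theta_i eps_{t-i} with
Var(eps_t) = sigma^2, the variance is
  gamma(0) = sigma^2 * (1 + sum_i theta_i^2).
  sum_i theta_i^2 = (0.265)^2 = 0.070225.
  gamma(0) = 1 * (1 + 0.070225) = 1 * 1.070225 = 1.070225, which rounds to 1.0702.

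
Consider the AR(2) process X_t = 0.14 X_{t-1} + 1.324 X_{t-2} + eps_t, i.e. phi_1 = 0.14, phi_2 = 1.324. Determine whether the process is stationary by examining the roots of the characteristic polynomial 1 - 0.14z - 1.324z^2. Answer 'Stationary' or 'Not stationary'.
\text{Not stationary}

The AR(p) characteristic polynomial is P(z) = 1 - 0.14z - 1.324z^2.
Stationarity requires all roots to lie outside the unit circle, i.e. |z| > 1 for every root.
Set 1 + (-0.14) z + (-1.324) z^2 = 0, i.e. a z^2 + b z + c = 0 with a = -1.324, b = -0.14, c = 1.
Discriminant D = b^2 - 4ac = (-0.14)^2 - 4*(-1.324)*1 = 0.0196 - (-5.296) = 5.3156.
D >= 0, so the roots are real: z = (-b +/- sqrt(D)) / (2a) = (0.14 +/- 2.305559) / (-2.648).
  z_1 = (0.14 + 2.305559) / (-2.648) = -0.9235,   |z_1| = 0.9235.
  z_2 = (0.14 - 2.305559) / (-2.648) = 0.8178,   |z_2| = 0.8178.
Moduli of all roots: 0.9235, 0.8178.
All moduli strictly greater than 1? No.
Verdict: Not stationary.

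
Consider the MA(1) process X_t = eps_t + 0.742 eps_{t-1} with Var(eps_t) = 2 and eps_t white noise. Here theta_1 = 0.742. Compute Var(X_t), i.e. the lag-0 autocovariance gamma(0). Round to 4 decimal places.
\gamma(0) = 3.1011

For an MA(q) process X_t = eps_t + sum_i theta_i eps_{t-i} with
Var(eps_t) = sigma^2, the variance is
  gamma(0) = sigma^2 * (1 + sum_i theta_i^2).
  sum_i theta_i^2 = (0.742)^2 = 0.550564.
  gamma(0) = 2 * (1 + 0.550564) = 2 * 1.550564 = 3.101128, which rounds to 3.1011.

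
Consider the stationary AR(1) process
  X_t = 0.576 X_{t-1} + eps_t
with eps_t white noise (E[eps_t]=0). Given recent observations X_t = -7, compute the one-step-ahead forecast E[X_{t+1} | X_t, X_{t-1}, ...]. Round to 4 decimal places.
E[X_{t+1} \mid \mathcal F_t] = -4.0320

For an AR(p) model X_t = c + sum_i phi_i X_{t-i} + eps_t, the
one-step-ahead conditional mean is
  E[X_{t+1} | X_t, ...] = c + sum_i phi_i X_{t+1-i}.
Substitute known values:
  E[X_{t+1} | ...] = (0.576) * (-7)
                   = -4.0320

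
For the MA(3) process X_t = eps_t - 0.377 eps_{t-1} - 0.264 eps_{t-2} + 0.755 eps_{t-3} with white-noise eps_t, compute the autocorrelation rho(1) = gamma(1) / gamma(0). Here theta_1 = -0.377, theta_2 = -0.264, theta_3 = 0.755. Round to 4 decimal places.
\rho(1) = -0.2676

For an MA(q) process with theta_0 = 1, the autocovariance is
  gamma(k) = sigma^2 * sum_{i=0..q-k} theta_i * theta_{i+k},
and rho(k) = gamma(k) / gamma(0). Sigma^2 cancels.
  numerator   = (1)*(-0.377) + (-0.377)*(-0.264) + (-0.264)*(0.755) = -0.476792.
  denominator = (1)^2 + (-0.377)^2 + (-0.264)^2 + (0.755)^2 = 1.78185.
  rho(1) = -0.476792 / 1.78185 = -0.2676.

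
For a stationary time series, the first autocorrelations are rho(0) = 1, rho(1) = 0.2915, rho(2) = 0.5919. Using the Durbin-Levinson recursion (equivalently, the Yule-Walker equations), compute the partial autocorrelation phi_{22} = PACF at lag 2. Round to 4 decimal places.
\phi_{22} = 0.5540

The PACF at lag k is phi_{kk}, the last component of the solution
to the Yule-Walker system G_k phi = r_k where
  (G_k)_{ij} = rho(|i - j|), (r_k)_i = rho(i), i,j = 1..k.
Equivalently, Durbin-Levinson gives phi_{kk} iteratively:
  phi_{11} = rho(1)
  phi_{kk} = [rho(k) - sum_{j=1..k-1} phi_{k-1,j} rho(k-j)]
            / [1 - sum_{j=1..k-1} phi_{k-1,j} rho(j)],
  phi_{k,j} = phi_{k-1,j} - phi_{kk} phi_{k-1,k-j},  j = 1..k-1.
Step k = 1:
  phi_11 = rho(1) = 0.2915.
Step k = 2:
  phi_22 = [rho(2) - phi_11 rho(1)] / [1 - phi_11 rho(1)] = [0.5919 - (0.2915)(0.2915)] / [1 - (0.2915)(0.2915)]
         = 0.50692775 / 0.91502775 = 0.554.
Therefore phi_{22} = 0.5540.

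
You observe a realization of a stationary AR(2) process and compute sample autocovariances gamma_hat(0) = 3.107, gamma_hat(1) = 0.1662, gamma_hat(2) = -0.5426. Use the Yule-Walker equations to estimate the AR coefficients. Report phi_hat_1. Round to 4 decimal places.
\hat\phi_{1} = 0.0630

The Yule-Walker equations for an AR(p) process read, in matrix form,
  Gamma_p phi = r_p,   with   (Gamma_p)_{ij} = gamma(|i - j|),
                       (r_p)_i = gamma(i),   i,j = 1..p.
Substitute the sample gammas (Toeplitz matrix and right-hand side of size 2):
  Gamma_p = [[3.107, 0.1662], [0.1662, 3.107]]
  r_p     = [0.1662, -0.5426]
Written out:
  3.107 phi_1 + 0.1662 phi_2 = 0.1662
  0.1662 phi_1 + 3.107 phi_2 = -0.5426
Solve by Cramer's rule:
  det = gamma(0)^2 - gamma(1)^2 = (3.107)^2 - (0.1662)^2 = 9.653449 - 0.02762244 = 9.62582656
  phi_hat_1 = [gamma(1) gamma(0) - gamma(1) gamma(2)] / det = [(0.1662)(3.107) - (0.1662)(-0.5426)] / 9.62582656 = 0.60656352 / 9.62582656 = 0.063
  phi_hat_2 = [gamma(0) gamma(2) - gamma(1)^2] / det = [(3.107)(-0.5426) - (0.1662)^2] / 9.62582656 = -1.71348064 / 9.62582656 = -0.178
So phi_hat = [0.0630, -0.1780].
Therefore phi_hat_1 = 0.0630.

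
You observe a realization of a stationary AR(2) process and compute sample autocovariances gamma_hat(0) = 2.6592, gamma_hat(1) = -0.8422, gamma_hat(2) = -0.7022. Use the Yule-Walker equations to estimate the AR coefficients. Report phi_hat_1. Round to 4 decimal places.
\hat\phi_{1} = -0.4450

The Yule-Walker equations for an AR(p) process read, in matrix form,
  Gamma_p phi = r_p,   with   (Gamma_p)_{ij} = gamma(|i - j|),
                       (r_p)_i = gamma(i),   i,j = 1..p.
Substitute the sample gammas (Toeplitz matrix and right-hand side of size 2):
  Gamma_p = [[2.6592, -0.8422], [-0.8422, 2.6592]]
  r_p     = [-0.8422, -0.7022]
Written out:
  2.6592 phi_1 - 0.8422 phi_2 = -0.8422
  -0.8422 phi_1 + 2.6592 phi_2 = -0.7022
Solve by Cramer's rule:
  det = gamma(0)^2 - gamma(1)^2 = (2.6592)^2 - (-0.8422)^2 = 7.07134464 - 0.70930084 = 6.3620438
  phi_hat_1 = [gamma(1) gamma(0) - gamma(1) gamma(2)] / det = [(-0.8422)(2.6592) - (-0.8422)(-0.7022)] / 6.3620438 = -2.83097108 / 6.3620438 = -0.445
  phi_hat_2 = [gamma(0) gamma(2) - gamma(1)^2] / det = [(2.6592)(-0.7022) - (-0.8422)^2] / 6.3620438 = -2.57659108 / 6.3620438 = -0.405
So phi_hat = [-0.4450, -0.4050].
Therefore phi_hat_1 = -0.4450.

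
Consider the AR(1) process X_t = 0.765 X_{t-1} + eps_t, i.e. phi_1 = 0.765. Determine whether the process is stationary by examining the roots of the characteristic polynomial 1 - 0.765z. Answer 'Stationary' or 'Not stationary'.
\text{Stationary}

The AR(p) characteristic polynomial is P(z) = 1 - 0.765z.
Stationarity requires all roots to lie outside the unit circle, i.e. |z| > 1 for every root.
This is linear in z: 1 + (-0.765) z = 0  =>  z = -1/(-0.765) = 1.30719,  |z| = 1.30719.
Moduli of all roots: 1.3072.
All moduli strictly greater than 1? Yes.
Verdict: Stationary.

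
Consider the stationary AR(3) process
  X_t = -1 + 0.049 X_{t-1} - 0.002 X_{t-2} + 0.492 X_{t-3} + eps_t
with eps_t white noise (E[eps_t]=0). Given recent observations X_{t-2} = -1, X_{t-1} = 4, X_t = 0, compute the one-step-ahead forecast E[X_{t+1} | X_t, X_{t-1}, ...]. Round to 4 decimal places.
E[X_{t+1} \mid \mathcal F_t] = -1.5000

For an AR(p) model X_t = c + sum_i phi_i X_{t-i} + eps_t, the
one-step-ahead conditional mean is
  E[X_{t+1} | X_t, ...] = c + sum_i phi_i X_{t+1-i}.
Substitute known values:
  E[X_{t+1} | ...] = -1 + (0.049) * (0) + (-0.002) * (4) + (0.492) * (-1)
                   = -1.5000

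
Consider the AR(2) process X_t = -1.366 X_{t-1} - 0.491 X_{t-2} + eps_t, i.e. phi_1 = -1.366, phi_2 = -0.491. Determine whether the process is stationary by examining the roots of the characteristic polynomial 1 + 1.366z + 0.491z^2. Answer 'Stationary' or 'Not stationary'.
\text{Stationary}

The AR(p) characteristic polynomial is P(z) = 1 + 1.366z + 0.491z^2.
Stationarity requires all roots to lie outside the unit circle, i.e. |z| > 1 for every root.
Set 1 + (1.366) z + (0.491) z^2 = 0, i.e. a z^2 + b z + c = 0 with a = 0.491, b = 1.366, c = 1.
Discriminant D = b^2 - 4ac = (1.366)^2 - 4*(0.491)*1 = 1.865956 - (1.964) = -0.098044.
D < 0, so the roots are the complex-conjugate pair z = (-b +/- i sqrt(-D)) / (2a) = -1.391 +/- 0.3189i.
For a conjugate pair |z|^2 = z * conj(z) = (product of roots) = c/a = 1/(0.491) = 2.03666, so |z| = sqrt(2.03666) = 1.4271 for both roots.
Moduli of all roots: 1.4271, 1.4271.
All moduli strictly greater than 1? Yes.
Verdict: Stationary.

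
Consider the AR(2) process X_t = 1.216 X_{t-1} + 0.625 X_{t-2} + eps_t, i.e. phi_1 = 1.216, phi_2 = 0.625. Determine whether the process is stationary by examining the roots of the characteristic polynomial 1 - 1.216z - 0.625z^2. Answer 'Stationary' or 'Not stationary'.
\text{Not stationary}

The AR(p) characteristic polynomial is P(z) = 1 - 1.216z - 0.625z^2.
Stationarity requires all roots to lie outside the unit circle, i.e. |z| > 1 for every root.
Set 1 + (-1.216) z + (-0.625) z^2 = 0, i.e. a z^2 + b z + c = 0 with a = -0.625, b = -1.216, c = 1.
Discriminant D = b^2 - 4ac = (-1.216)^2 - 4*(-0.625)*1 = 1.478656 - (-2.5) = 3.978656.
D >= 0, so the roots are real: z = (-b +/- sqrt(D)) / (2a) = (1.216 +/- 1.994657) / (-1.25).
  z_1 = (1.216 + 1.994657) / (-1.25) = -2.5685,   |z_1| = 2.5685.
  z_2 = (1.216 - 1.994657) / (-1.25) = 0.6229,   |z_2| = 0.6229.
Moduli of all roots: 2.5685, 0.6229.
All moduli strictly greater than 1? No.
Verdict: Not stationary.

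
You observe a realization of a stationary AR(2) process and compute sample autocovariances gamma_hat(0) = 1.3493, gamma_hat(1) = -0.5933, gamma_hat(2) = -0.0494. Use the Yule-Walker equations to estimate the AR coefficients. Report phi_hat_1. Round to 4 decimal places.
\hat\phi_{1} = -0.5651

The Yule-Walker equations for an AR(p) process read, in matrix form,
  Gamma_p phi = r_p,   with   (Gamma_p)_{ij} = gamma(|i - j|),
                       (r_p)_i = gamma(i),   i,j = 1..p.
Substitute the sample gammas (Toeplitz matrix and right-hand side of size 2):
  Gamma_p = [[1.3493, -0.5933], [-0.5933, 1.3493]]
  r_p     = [-0.5933, -0.0494]
Written out:
  1.3493 phi_1 - 0.5933 phi_2 = -0.5933
  -0.5933 phi_1 + 1.3493 phi_2 = -0.0494
Solve by Cramer's rule:
  det = gamma(0)^2 - gamma(1)^2 = (1.3493)^2 - (-0.5933)^2 = 1.82061049 - 0.35200489 = 1.4686056
  phi_hat_1 = [gamma(1) gamma(0) - gamma(1) gamma(2)] / det = [(-0.5933)(1.3493) - (-0.5933)(-0.0494)] / 1.4686056 = -0.82984871 / 1.4686056 = -0.5651
  phi_hat_2 = [gamma(0) gamma(2) - gamma(1)^2] / det = [(1.3493)(-0.0494) - (-0.5933)^2] / 1.4686056 = -0.41866031 / 1.4686056 = -0.2851
So phi_hat = [-0.5651, -0.2851].
Therefore phi_hat_1 = -0.5651.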